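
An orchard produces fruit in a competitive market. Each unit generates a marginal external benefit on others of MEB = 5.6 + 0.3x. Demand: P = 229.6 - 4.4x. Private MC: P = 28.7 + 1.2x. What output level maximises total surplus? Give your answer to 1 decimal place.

Social marginal cost = private MC − MEB = 23.1 + 0.9x.
Set SMC = demand: 23.1 + 0.9x = 229.6 - 4.4x → x* = 38.9623.

x* = 39.0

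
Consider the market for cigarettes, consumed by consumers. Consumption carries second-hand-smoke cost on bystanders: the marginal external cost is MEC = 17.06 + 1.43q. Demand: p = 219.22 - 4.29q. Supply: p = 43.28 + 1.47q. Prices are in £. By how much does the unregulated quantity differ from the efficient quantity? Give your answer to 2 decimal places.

Market equilibrium (private): 43.28 + 1.47q = 219.22 - 4.29q → q_m = 30.5451.
Social marginal benefit = demand − MEC = 202.16 - 5.72q.
Set SMB = MC: 202.16 - 5.72q = 43.28 + 1.47q → q* = 22.0974.
Gap = |30.5451 − 22.0974| = 8.4477.

8.45 units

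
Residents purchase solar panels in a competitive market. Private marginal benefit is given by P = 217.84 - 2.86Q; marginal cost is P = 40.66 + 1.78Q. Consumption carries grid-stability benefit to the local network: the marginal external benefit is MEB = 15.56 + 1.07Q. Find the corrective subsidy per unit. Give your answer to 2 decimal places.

Social marginal benefit = demand + MEB = 233.40 - 1.79Q.
Set SMB = MC: 233.40 - 1.79Q = 40.66 + 1.78Q → Q* = 53.9888.
The Pigouvian subsidy equals MEB at Q*: 15.56 + 1.07×53.9888 = 73.3280.

subsidy = 73.33 per unit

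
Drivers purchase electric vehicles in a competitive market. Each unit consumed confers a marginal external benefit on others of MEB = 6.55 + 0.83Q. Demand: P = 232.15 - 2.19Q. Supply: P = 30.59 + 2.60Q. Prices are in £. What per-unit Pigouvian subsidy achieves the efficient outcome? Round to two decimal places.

subsidy = £50.17 per unit

Social marginal benefit = demand + MEB = 238.70 - 1.36Q.
Set SMB = MC: 238.70 - 1.36Q = 30.59 + 2.60Q → Q* = 52.5530.
The Pigouvian subsidy equals MEB at Q*: 6.55 + 0.83×52.5530 = 50.1690.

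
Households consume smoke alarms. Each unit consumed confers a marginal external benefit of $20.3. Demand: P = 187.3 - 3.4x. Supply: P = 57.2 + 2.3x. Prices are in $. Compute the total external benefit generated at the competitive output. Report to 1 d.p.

Market equilibrium (private): 57.2 + 2.3x = 187.3 - 3.4x → x_m = 22.8246.
Total external benefit = MEB × x_m = 20.3 × 22.8246 = 463.3394.

$463.3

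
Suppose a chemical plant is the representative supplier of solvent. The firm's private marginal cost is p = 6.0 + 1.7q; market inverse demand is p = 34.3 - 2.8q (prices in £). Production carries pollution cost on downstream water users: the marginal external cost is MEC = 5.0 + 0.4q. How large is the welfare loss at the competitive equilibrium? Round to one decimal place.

Market equilibrium (private): 6.0 + 1.7q = 34.3 - 2.8q → q_m = 6.2889.
Social marginal cost = private MC + MEC = 11.0 + 2.1q.
Set SMC = demand: 11.0 + 2.1q = 34.3 - 2.8q → q* = 4.7551.
The loss is the area between SMC and demand from q* to q_m; with linear curves that's a triangle of height MEC(q_m).
DWL = ½ × 1.5338 × 7.5156 = 5.7637.

DWL = £5.8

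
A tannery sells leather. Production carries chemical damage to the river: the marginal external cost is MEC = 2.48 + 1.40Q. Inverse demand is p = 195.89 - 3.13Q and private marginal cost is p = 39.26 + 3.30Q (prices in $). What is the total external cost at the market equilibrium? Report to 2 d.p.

Market equilibrium (private): 39.26 + 3.30Q = 195.89 - 3.13Q → Q_m = 24.3593.
Total external cost = ∫₀^{Q_m} (2.48 + 1.40Q) dQ = 2.48×24.3593 + ½×1.40×24.3593² = 475.7739.

$475.77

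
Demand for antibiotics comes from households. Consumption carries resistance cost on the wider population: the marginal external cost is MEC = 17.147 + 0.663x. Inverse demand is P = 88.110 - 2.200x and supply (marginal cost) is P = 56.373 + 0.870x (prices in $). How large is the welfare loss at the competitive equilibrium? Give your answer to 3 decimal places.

DWL = $77.156

Market equilibrium (private): 56.373 + 0.870x = 88.110 - 2.200x → x_m = 10.3378.
Social marginal benefit = demand − MEC = 70.963 - 2.863x.
Set SMB = MC: 70.963 - 2.863x = 56.373 + 0.870x → x* = 3.9084.
Height of the DWL triangle at x_m is MC(x_m) − SMB(x_m) = MEC(x_m) = 24.0010.
DWL = ½ × 6.4294 × 24.0010 = 77.1560.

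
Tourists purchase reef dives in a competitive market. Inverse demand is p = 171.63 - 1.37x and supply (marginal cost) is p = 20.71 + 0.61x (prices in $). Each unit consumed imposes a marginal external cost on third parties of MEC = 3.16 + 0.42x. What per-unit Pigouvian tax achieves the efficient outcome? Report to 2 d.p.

Social marginal benefit = demand − MEC = 168.47 - 1.79x.
Set SMB = MC: 168.47 - 1.79x = 20.71 + 0.61x → x* = 61.5667.
The Pigouvian tax equals MEC at x*: 3.16 + 0.42×61.5667 = 29.0180.

tax = $29.02 per unit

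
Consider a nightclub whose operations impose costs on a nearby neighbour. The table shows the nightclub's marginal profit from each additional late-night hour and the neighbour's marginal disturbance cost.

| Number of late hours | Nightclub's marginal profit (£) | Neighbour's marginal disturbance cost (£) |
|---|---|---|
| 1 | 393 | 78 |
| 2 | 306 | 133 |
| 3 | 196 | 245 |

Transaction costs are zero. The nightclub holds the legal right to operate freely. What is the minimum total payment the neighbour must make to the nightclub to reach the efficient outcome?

Left alone the nightclub would choose level 3 (marginal profit stays positive).
Efficient level: k* = 2 (marginal profit ≥ marginal disturbance cost through 2).
The neighbour must at least cover the nightclub's forgone profit from cutting 3→2: 196 = 196.

£196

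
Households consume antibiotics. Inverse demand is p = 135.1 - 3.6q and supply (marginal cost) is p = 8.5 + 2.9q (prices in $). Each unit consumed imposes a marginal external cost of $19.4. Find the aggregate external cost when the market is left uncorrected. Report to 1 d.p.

$377.9

Market equilibrium (private): 8.5 + 2.9q = 135.1 - 3.6q → q_m = 19.4769.
Total external cost = MEC × q_m = 19.4 × 19.4769 = 377.8519.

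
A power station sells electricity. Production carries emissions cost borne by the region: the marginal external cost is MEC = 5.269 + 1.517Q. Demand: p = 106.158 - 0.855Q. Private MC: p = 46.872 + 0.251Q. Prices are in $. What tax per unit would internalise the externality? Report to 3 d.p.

tax = $36.509 per unit

Social marginal cost = private MC + MEC = 52.141 + 1.768Q.
Set SMC = demand: 52.141 + 1.768Q = 106.158 - 0.855Q → Q* = 20.5936.
The Pigouvian tax equals MEC at Q*: 5.269 + 1.517×20.5936 = 36.5095.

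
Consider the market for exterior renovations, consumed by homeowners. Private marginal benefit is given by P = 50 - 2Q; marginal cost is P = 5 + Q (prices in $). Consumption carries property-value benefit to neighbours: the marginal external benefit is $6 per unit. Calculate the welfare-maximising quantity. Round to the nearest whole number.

Social marginal benefit = demand + MEB = 56 - 2Q.
Set SMB = MC: 56 - 2Q = 5 + Q → Q* = 17.0000.

Q* = 17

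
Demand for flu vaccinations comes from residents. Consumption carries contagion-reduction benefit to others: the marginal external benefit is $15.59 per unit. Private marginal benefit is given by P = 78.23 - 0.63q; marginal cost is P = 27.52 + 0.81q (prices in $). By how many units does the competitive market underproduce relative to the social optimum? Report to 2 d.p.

Market equilibrium (private): 27.52 + 0.81q = 78.23 - 0.63q → q_m = 35.2153.
Social marginal benefit = demand + MEB = 93.82 - 0.63q.
Set SMB = MC: 93.82 - 0.63q = 27.52 + 0.81q → q* = 46.0417.
Gap = |35.2153 − 46.0417| = 10.8264.

10.83 units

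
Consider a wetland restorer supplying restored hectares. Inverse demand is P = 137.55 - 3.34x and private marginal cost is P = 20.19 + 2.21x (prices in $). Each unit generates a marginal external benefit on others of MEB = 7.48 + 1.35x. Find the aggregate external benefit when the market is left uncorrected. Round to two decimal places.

Market equilibrium (private): 20.19 + 2.21x = 137.55 - 3.34x → x_m = 21.1459.
Total external benefit = ∫₀^{x_m} (7.48 + 1.35x) dx = 7.48×21.1459 + ½×1.35×21.1459² = 459.9970.

$460.00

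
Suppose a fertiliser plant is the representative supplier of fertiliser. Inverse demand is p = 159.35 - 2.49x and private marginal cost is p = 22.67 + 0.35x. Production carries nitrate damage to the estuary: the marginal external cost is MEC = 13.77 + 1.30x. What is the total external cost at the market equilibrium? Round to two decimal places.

2168.23

Market equilibrium (private): 22.67 + 0.35x = 159.35 - 2.49x → x_m = 48.1268.
Total external cost = ∫₀^{x_m} (13.77 + 1.30x) dx = 13.77×48.1268 + ½×1.30×48.1268² = 2168.2288.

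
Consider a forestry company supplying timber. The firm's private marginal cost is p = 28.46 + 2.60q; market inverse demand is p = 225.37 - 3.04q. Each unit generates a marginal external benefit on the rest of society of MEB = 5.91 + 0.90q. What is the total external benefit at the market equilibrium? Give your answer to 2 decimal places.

754.85

Market equilibrium (private): 28.46 + 2.60q = 225.37 - 3.04q → q_m = 34.9131.
Total external benefit = ∫₀^{q_m} (5.91 + 0.90q) dq = 5.91×34.9131 + ½×0.90×34.9131² = 754.8525.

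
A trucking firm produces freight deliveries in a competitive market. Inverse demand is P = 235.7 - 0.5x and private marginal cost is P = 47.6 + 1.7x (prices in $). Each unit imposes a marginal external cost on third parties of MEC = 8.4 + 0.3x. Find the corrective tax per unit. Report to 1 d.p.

tax = $30.0 per unit

Social marginal cost = private MC + MEC = 56.0 + 2.0x.
Set SMC = demand: 56.0 + 2.0x = 235.7 - 0.5x → x* = 71.8800.
The Pigouvian tax equals MEC at x*: 8.4 + 0.3×71.8800 = 29.9640.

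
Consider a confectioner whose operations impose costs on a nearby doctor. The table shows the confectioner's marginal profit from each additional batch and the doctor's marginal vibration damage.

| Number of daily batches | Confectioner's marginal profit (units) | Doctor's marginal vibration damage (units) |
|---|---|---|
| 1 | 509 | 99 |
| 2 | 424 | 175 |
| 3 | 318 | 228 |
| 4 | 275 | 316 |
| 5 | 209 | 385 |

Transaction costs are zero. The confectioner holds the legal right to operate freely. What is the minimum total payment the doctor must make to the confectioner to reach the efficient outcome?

484

Left alone the confectioner would choose level 5 (marginal profit stays positive).
Efficient level: k* = 3 (marginal profit ≥ marginal vibration damage through 3).
The doctor must at least cover the confectioner's forgone profit from cutting 5→3: 275 + 209 = 484.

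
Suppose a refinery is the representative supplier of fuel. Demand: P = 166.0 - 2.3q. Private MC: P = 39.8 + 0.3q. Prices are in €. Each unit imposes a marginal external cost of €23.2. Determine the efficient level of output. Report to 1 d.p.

q* = 39.6

Social marginal cost = private MC + MEC = 63.0 + 0.3q.
Set SMC = demand: 63.0 + 0.3q = 166.0 - 2.3q → q* = 39.6154.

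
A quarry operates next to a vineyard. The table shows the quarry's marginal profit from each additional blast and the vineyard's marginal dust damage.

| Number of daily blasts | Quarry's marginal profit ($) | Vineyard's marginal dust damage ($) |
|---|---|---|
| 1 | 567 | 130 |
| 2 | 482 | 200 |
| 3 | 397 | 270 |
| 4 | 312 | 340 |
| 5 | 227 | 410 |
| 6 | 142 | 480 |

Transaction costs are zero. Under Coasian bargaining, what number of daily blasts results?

3

Bargaining reaches the level where marginal profit last exceeds marginal dust damage.
That holds through level 3 (397 ≥ 270) but not at 4 (312 < 340).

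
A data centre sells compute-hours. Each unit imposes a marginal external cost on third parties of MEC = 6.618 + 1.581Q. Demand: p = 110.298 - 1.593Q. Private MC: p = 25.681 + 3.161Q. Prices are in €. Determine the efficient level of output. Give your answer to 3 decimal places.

Social marginal cost = private MC + MEC = 32.299 + 4.742Q.
Set SMC = demand: 32.299 + 4.742Q = 110.298 - 1.593Q → Q* = 12.3124.

Q* = 12.312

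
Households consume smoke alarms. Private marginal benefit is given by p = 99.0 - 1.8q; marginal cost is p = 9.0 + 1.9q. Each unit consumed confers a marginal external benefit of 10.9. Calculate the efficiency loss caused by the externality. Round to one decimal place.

DWL = 16.1

Market equilibrium (private): 9.0 + 1.9q = 99.0 - 1.8q → q_m = 24.3243.
Social marginal benefit = demand + MEB = 109.9 - 1.8q.
Set SMB = MC: 109.9 - 1.8q = 9.0 + 1.9q → q* = 27.2703.
Between q* and q_m the wedge SMB − MC runs linearly from 0 to MEB(q_m), so the loss is a triangle.
DWL = ½ × 2.9460 × 10.9000 = 16.0557.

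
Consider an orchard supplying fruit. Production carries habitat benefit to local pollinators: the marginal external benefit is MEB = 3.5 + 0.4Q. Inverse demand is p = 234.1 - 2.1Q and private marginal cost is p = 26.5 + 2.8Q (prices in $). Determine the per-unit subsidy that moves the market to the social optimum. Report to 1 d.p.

subsidy = $22.3 per unit

Social marginal cost = private MC − MEB = 23.0 + 2.4Q.
Set SMC = demand: 23.0 + 2.4Q = 234.1 - 2.1Q → Q* = 46.9111.
The Pigouvian subsidy equals MEB at Q*: 3.5 + 0.4×46.9111 = 22.2644.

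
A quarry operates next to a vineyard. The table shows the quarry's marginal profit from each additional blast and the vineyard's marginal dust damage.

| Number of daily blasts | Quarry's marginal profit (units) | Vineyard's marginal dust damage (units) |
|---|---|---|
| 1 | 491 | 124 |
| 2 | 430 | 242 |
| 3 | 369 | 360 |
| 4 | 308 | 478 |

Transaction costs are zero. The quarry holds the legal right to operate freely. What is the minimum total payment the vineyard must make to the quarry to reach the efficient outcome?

308

Left alone the quarry would choose level 4 (marginal profit stays positive).
Efficient level: k* = 3 (marginal profit ≥ marginal dust damage through 3).
The vineyard must at least cover the quarry's forgone profit from cutting 4→3: 308 = 308.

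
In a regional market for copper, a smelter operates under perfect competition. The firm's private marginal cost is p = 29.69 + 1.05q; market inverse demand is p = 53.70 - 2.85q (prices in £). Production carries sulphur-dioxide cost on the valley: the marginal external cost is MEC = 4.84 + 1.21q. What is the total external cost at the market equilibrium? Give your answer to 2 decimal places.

£52.73

Market equilibrium (private): 29.69 + 1.05q = 53.70 - 2.85q → q_m = 6.1564.
Total external cost = ∫₀^{q_m} (4.84 + 1.21q) dq = 4.84×6.1564 + ½×1.21×6.1564² = 52.7272.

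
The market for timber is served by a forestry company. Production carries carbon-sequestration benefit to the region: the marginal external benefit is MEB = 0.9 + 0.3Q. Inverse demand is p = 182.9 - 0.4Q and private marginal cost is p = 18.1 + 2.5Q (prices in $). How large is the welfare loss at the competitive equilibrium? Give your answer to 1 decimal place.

DWL = $62.0

Market equilibrium (private): 18.1 + 2.5Q = 182.9 - 0.4Q → Q_m = 56.8276.
Social marginal cost = private MC − MEB = 17.2 + 2.2Q.
Set SMC = demand: 17.2 + 2.2Q = 182.9 - 0.4Q → Q* = 63.7308.
The loss is the area between SMC and demand from Q* to Q_m; with linear curves that's a triangle of height MEB(Q_m).
DWL = ½ × 6.9032 × 17.9483 = 61.9504.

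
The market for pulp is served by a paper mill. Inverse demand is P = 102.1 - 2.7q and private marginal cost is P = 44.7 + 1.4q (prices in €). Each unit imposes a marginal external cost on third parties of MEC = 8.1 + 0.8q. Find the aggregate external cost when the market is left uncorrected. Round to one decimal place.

Market equilibrium (private): 44.7 + 1.4q = 102.1 - 2.7q → q_m = 14.0000.
Total external cost = ∫₀^{q_m} (8.1 + 0.8q) dq = 8.1×14.0000 + ½×0.8×14.0000² = 191.8000.

€191.8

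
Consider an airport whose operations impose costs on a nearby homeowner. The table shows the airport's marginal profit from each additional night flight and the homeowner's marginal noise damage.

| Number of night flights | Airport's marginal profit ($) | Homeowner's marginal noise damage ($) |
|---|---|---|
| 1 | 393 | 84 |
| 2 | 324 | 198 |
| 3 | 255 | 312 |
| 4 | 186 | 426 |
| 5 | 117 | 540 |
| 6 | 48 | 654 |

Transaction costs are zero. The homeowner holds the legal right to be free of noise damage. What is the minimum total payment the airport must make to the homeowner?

$282

Efficient level: marginal profit ≥ marginal noise damage through level 2, so k* = 2.
With the homeowner holding the right, the airport must at least compensate total damage at k*: 84 + 198 = 282.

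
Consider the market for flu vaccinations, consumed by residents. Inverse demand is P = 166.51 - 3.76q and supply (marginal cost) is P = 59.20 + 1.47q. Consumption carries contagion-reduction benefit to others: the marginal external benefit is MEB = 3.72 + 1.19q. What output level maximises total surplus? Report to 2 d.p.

q* = 27.48

Social marginal benefit = demand + MEB = 170.23 - 2.57q.
Set SMB = MC: 170.23 - 2.57q = 59.20 + 1.47q → q* = 27.4827.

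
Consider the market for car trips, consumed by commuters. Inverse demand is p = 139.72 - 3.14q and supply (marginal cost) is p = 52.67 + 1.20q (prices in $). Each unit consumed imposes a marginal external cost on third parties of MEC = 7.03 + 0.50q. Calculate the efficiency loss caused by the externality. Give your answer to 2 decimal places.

DWL = $30.06

Market equilibrium (private): 52.67 + 1.20q = 139.72 - 3.14q → q_m = 20.0576.
Social marginal benefit = demand − MEC = 132.69 - 3.64q.
Set SMB = MC: 132.69 - 3.64q = 52.67 + 1.20q → q* = 16.5331.
Height of the DWL triangle at q_m is MC(q_m) − SMB(q_m) = MEC(q_m) = 17.0588.
DWL = ½ × 3.5245 × 17.0588 = 30.0619.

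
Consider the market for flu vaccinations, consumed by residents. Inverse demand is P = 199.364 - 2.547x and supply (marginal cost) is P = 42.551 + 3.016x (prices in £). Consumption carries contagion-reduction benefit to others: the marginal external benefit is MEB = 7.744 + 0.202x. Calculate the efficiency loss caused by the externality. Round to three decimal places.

Market equilibrium (private): 42.551 + 3.016x = 199.364 - 2.547x → x_m = 28.1886.
Social marginal benefit = demand + MEB = 207.108 - 2.345x.
Set SMB = MC: 207.108 - 2.345x = 42.551 + 3.016x → x* = 30.6952.
The welfare-loss triangle has base |x_m − x*| and height MEB(x_m) (the vertical gap between SMB and MC is zero at x* and MEB at x_m).
DWL = ½ × 2.5066 × 13.4381 = 16.8420.

DWL = £16.842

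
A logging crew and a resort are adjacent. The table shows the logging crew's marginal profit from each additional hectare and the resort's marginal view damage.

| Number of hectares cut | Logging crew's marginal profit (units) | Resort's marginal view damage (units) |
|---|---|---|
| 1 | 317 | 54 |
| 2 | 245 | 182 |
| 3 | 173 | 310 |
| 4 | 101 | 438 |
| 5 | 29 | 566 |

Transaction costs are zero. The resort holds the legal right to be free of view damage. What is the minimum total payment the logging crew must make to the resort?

Efficient level: marginal profit ≥ marginal view damage through level 2, so k* = 2.
With the resort holding the right, the logging crew must at least compensate total damage at k*: 54 + 182 = 236.

236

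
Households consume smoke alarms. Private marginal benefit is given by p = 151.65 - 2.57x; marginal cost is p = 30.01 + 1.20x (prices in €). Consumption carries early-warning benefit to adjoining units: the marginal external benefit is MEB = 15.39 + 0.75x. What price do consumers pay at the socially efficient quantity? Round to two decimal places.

Social marginal benefit = demand + MEB = 167.04 - 1.82x.
Set SMB = MC: 167.04 - 1.82x = 30.01 + 1.20x → x* = 45.3742.
Consumer price on the demand curve at x*: 151.65 − 2.57×45.3742 = 35.0383.

P = €35.04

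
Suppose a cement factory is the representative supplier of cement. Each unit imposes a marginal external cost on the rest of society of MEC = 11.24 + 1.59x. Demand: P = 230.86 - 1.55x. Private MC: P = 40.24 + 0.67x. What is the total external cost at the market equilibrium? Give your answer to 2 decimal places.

6826.48

Market equilibrium (private): 40.24 + 0.67x = 230.86 - 1.55x → x_m = 85.8649.
Total external cost = ∫₀^{x_m} (11.24 + 1.59x) dx = 11.24×85.8649 + ½×1.59×85.8649² = 6826.4824.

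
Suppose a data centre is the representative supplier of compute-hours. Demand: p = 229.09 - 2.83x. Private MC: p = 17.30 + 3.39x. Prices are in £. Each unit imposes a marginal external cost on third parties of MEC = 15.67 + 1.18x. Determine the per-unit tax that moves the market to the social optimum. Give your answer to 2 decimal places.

tax = £46.94 per unit

Social marginal cost = private MC + MEC = 32.97 + 4.57x.
Set SMC = demand: 32.97 + 4.57x = 229.09 - 2.83x → x* = 26.5027.
The Pigouvian tax equals MEC at x*: 15.67 + 1.18×26.5027 = 46.9432.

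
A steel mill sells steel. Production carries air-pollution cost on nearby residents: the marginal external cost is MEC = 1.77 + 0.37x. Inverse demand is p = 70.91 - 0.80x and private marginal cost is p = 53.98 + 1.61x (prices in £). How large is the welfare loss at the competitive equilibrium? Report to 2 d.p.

Market equilibrium (private): 53.98 + 1.61x = 70.91 - 0.80x → x_m = 7.0249.
Social marginal cost = private MC + MEC = 55.75 + 1.98x.
Set SMC = demand: 55.75 + 1.98x = 70.91 - 0.80x → x* = 5.4532.
Between x* and x_m the wedge SMC − demand runs linearly from 0 to MEC(x_m), so the loss is a triangle.
DWL = ½ × 1.5717 × 4.3692 = 3.4335.

DWL = £3.43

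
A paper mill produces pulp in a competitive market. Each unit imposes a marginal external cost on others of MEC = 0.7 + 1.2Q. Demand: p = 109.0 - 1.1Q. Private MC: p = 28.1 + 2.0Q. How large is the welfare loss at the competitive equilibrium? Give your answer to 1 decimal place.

Market equilibrium (private): 28.1 + 2.0Q = 109.0 - 1.1Q → Q_m = 26.0968.
Social marginal cost = private MC + MEC = 28.8 + 3.2Q.
Set SMC = demand: 28.8 + 3.2Q = 109.0 - 1.1Q → Q* = 18.6512.
Between Q* and Q_m the wedge SMC − demand runs linearly from 0 to MEC(Q_m), so the loss is a triangle.
DWL = ½ × 7.4456 × 32.0161 = 119.1895.

DWL = 119.2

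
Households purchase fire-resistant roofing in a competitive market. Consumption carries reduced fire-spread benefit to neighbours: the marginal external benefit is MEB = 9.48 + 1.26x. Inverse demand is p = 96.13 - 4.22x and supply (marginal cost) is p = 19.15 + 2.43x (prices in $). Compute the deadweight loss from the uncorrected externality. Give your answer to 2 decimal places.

Market equilibrium (private): 19.15 + 2.43x = 96.13 - 4.22x → x_m = 11.5759.
Social marginal benefit = demand + MEB = 105.61 - 2.96x.
Set SMB = MC: 105.61 - 2.96x = 19.15 + 2.43x → x* = 16.0408.
Between x* and x_m the wedge SMB − MC runs linearly from 0 to MEB(x_m), so the loss is a triangle.
DWL = ½ × 4.4649 × 24.0657 = 53.7255.

DWL = $53.73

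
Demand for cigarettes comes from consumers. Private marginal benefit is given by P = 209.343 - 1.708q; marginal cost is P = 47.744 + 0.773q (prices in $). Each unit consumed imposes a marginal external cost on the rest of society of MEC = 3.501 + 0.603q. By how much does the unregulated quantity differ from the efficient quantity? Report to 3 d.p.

Market equilibrium (private): 47.744 + 0.773q = 209.343 - 1.708q → q_m = 65.1346.
Social marginal benefit = demand − MEC = 205.842 - 2.311q.
Set SMB = MC: 205.842 - 2.311q = 47.744 + 0.773q → q* = 51.2639.
Gap = |65.1346 − 51.2639| = 13.8707.

13.871 units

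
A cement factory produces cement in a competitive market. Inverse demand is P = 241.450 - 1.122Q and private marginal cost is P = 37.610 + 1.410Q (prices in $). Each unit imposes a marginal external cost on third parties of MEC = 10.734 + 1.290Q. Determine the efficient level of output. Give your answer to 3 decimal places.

Q* = 50.525

Social marginal cost = private MC + MEC = 48.344 + 2.700Q.
Set SMC = demand: 48.344 + 2.700Q = 241.450 - 1.122Q → Q* = 50.5249.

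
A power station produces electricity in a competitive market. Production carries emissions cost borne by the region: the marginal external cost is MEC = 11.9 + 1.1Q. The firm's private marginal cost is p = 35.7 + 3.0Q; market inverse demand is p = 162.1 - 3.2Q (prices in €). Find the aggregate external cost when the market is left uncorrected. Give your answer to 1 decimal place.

€471.2

Market equilibrium (private): 35.7 + 3.0Q = 162.1 - 3.2Q → Q_m = 20.3871.
Total external cost = ∫₀^{Q_m} (11.9 + 1.1Q) dQ = 11.9×20.3871 + ½×1.1×20.3871² = 471.2051.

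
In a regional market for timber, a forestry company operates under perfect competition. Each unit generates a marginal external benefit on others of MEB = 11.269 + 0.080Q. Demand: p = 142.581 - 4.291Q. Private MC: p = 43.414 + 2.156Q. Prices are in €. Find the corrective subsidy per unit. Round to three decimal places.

subsidy = €12.657 per unit

Social marginal cost = private MC − MEB = 32.145 + 2.076Q.
Set SMC = demand: 32.145 + 2.076Q = 142.581 - 4.291Q → Q* = 17.3451.
The Pigouvian subsidy equals MEB at Q*: 11.269 + 0.080×17.3451 = 12.6566.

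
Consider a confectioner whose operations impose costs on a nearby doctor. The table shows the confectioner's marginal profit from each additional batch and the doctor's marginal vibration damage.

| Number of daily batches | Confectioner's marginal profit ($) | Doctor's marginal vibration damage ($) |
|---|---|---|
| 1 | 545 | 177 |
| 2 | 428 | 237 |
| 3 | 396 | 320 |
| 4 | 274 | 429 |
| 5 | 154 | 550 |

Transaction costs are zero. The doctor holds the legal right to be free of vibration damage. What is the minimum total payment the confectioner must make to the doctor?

$734

Efficient level: marginal profit ≥ marginal vibration damage through level 3, so k* = 3.
With the doctor holding the right, the confectioner must at least compensate total damage at k*: 177 + 237 + 320 = 734.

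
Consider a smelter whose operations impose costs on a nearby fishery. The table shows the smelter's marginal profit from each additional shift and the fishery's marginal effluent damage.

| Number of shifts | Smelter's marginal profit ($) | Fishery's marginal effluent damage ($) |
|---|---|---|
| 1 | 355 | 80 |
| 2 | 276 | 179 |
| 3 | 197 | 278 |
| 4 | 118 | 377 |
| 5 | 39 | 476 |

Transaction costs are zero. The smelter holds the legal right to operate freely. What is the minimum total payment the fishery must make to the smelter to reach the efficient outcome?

Left alone the smelter would choose level 5 (marginal profit stays positive).
Efficient level: k* = 2 (marginal profit ≥ marginal effluent damage through 2).
The fishery must at least cover the smelter's forgone profit from cutting 5→2: 197 + 118 + 39 = 354.

$354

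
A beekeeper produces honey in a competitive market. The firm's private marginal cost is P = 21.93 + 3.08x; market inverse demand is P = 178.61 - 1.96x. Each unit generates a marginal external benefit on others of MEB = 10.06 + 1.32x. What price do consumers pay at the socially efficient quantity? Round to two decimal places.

Social marginal cost = private MC − MEB = 11.87 + 1.76x.
Set SMC = demand: 11.87 + 1.76x = 178.61 - 1.96x → x* = 44.8226.
Consumer price on the demand curve at x*: 178.61 − 1.96×44.8226 = 90.7577.

P = 90.76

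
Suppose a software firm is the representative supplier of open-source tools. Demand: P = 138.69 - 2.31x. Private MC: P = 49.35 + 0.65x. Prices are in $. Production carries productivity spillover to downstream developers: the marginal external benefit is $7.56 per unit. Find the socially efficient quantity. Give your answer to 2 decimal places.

x* = 32.74

Social marginal cost = private MC − MEB = 41.79 + 0.65x.
Set SMC = demand: 41.79 + 0.65x = 138.69 - 2.31x → x* = 32.7365.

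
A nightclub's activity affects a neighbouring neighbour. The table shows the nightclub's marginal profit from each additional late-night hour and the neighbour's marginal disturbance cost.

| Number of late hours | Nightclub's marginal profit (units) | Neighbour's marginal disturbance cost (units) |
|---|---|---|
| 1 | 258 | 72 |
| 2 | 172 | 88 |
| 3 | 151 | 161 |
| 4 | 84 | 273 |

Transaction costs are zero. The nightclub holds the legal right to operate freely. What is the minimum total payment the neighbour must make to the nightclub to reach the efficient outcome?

Left alone the nightclub would choose level 4 (marginal profit stays positive).
Efficient level: k* = 2 (marginal profit ≥ marginal disturbance cost through 2).
The neighbour must at least cover the nightclub's forgone profit from cutting 4→2: 151 + 84 = 235.

235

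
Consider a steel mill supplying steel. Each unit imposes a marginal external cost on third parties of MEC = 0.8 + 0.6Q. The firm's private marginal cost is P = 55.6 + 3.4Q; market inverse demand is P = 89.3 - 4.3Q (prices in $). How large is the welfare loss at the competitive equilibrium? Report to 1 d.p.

DWL = $0.7

Market equilibrium (private): 55.6 + 3.4Q = 89.3 - 4.3Q → Q_m = 4.3766.
Social marginal cost = private MC + MEC = 56.4 + 4.0Q.
Set SMC = demand: 56.4 + 4.0Q = 89.3 - 4.3Q → Q* = 3.9639.
Between Q* and Q_m the wedge SMC − demand runs linearly from 0 to MEC(Q_m), so the loss is a triangle.
DWL = ½ × 0.4127 × 3.4260 = 0.7070.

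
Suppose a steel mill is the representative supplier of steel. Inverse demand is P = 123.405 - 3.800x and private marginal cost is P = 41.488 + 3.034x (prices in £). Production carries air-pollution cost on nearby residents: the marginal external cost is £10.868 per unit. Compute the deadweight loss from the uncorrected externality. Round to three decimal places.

Market equilibrium (private): 41.488 + 3.034x = 123.405 - 3.800x → x_m = 11.9867.
Social marginal cost = private MC + MEC = 52.356 + 3.034x.
Set SMC = demand: 52.356 + 3.034x = 123.405 - 3.800x → x* = 10.3964.
The welfare-loss triangle has base |x_m − x*| and height MEC(x_m) (the vertical gap between SMC and demand is zero at x* and MEC at x_m).
DWL = ½ × 1.5903 × 10.8680 = 8.6417.

DWL = £8.642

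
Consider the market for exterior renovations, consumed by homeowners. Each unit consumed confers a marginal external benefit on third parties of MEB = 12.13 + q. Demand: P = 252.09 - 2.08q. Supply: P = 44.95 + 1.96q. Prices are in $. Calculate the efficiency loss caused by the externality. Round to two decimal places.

DWL = $661.16

Market equilibrium (private): 44.95 + 1.96q = 252.09 - 2.08q → q_m = 51.2723.
Social marginal benefit = demand + MEB = 264.22 - 1.08q.
Set SMB = MC: 264.22 - 1.08q = 44.95 + 1.96q → q* = 72.1283.
Height of the DWL triangle at q_m is SMB(q_m) − MC(q_m) = MEB(q_m) = 63.4023.
DWL = ½ × 20.8560 × 63.4023 = 661.1592.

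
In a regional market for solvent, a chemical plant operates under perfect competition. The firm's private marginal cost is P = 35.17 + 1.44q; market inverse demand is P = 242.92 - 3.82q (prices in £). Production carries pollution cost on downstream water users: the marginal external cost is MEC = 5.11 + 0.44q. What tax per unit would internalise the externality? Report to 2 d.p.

Social marginal cost = private MC + MEC = 40.28 + 1.88q.
Set SMC = demand: 40.28 + 1.88q = 242.92 - 3.82q → q* = 35.5509.
The Pigouvian tax equals MEC at q*: 5.11 + 0.44×35.5509 = 20.7524.

tax = £20.75 per unit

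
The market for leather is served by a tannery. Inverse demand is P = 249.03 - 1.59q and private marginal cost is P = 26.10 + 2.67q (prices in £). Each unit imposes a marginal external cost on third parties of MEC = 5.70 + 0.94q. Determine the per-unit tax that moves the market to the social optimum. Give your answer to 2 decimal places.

tax = £44.97 per unit

Social marginal cost = private MC + MEC = 31.80 + 3.61q.
Set SMC = demand: 31.80 + 3.61q = 249.03 - 1.59q → q* = 41.7750.
The Pigouvian tax equals MEC at q*: 5.70 + 0.94×41.7750 = 44.9685.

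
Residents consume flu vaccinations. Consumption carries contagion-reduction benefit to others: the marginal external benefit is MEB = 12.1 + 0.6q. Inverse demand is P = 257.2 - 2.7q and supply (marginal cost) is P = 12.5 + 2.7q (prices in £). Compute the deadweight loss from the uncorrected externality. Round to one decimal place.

DWL = £160.8

Market equilibrium (private): 12.5 + 2.7q = 257.2 - 2.7q → q_m = 45.3148.
Social marginal benefit = demand + MEB = 269.3 - 2.1q.
Set SMB = MC: 269.3 - 2.1q = 12.5 + 2.7q → q* = 53.5000.
The loss is the area between SMB and MC from q* to q_m; with linear curves that's a triangle of height MEB(q_m).
DWL = ½ × 8.1852 × 39.2889 = 160.7938.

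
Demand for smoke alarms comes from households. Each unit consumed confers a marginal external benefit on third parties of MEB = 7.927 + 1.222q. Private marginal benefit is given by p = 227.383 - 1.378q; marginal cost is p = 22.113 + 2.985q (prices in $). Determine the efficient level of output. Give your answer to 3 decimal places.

Social marginal benefit = demand + MEB = 235.310 - 0.156q.
Set SMB = MC: 235.310 - 0.156q = 22.113 + 2.985q → q* = 67.8755.

q* = 67.876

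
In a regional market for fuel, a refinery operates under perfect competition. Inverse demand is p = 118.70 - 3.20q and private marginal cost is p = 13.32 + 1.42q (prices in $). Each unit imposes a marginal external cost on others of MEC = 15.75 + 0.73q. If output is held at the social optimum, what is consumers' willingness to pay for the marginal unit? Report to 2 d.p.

P = $65.09

Social marginal cost = private MC + MEC = 29.07 + 2.15q.
Set SMC = demand: 29.07 + 2.15q = 118.70 - 3.20q → q* = 16.7533.
Consumer price on the demand curve at q*: 118.70 − 3.20×16.7533 = 65.0894.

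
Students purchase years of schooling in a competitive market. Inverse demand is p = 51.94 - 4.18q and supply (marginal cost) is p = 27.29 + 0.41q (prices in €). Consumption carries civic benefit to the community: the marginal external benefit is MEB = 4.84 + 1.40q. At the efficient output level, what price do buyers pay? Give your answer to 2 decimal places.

P = €13.30

Social marginal benefit = demand + MEB = 56.78 - 2.78q.
Set SMB = MC: 56.78 - 2.78q = 27.29 + 0.41q → q* = 9.2445.
Consumer price on the demand curve at q*: 51.94 − 4.18×9.2445 = 13.2980.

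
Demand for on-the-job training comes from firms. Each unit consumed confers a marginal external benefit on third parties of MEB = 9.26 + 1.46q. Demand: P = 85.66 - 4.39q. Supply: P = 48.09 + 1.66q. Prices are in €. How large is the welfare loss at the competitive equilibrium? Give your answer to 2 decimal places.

DWL = €36.59

Market equilibrium (private): 48.09 + 1.66q = 85.66 - 4.39q → q_m = 6.2099.
Social marginal benefit = demand + MEB = 94.92 - 2.93q.
Set SMB = MC: 94.92 - 2.93q = 48.09 + 1.66q → q* = 10.2026.
The welfare-loss triangle has base |q_m − q*| and height MEB(q_m) (the vertical gap between SMB and MC is zero at q* and MEB at q_m).
DWL = ½ × 3.9927 × 18.3265 = 36.5861.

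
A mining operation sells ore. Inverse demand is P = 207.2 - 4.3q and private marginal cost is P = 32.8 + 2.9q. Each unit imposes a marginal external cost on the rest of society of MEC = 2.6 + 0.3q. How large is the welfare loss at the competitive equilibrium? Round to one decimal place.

Market equilibrium (private): 32.8 + 2.9q = 207.2 - 4.3q → q_m = 24.2222.
Social marginal cost = private MC + MEC = 35.4 + 3.2q.
Set SMC = demand: 35.4 + 3.2q = 207.2 - 4.3q → q* = 22.9067.
Between q* and q_m the wedge SMC − demand runs linearly from 0 to MEC(q_m), so the loss is a triangle.
DWL = ½ × 1.3155 × 9.8667 = 6.4898.

DWL = 6.5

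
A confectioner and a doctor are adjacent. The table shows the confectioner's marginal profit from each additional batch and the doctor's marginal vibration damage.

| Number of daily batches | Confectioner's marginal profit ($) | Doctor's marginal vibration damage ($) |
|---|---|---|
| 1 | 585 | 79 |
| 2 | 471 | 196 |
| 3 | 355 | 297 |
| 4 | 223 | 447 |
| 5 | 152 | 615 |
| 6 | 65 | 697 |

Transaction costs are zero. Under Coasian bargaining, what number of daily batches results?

Bargaining reaches the level where marginal profit last exceeds marginal vibration damage.
That holds through level 3 (355 ≥ 297) but not at 4 (223 < 447).

3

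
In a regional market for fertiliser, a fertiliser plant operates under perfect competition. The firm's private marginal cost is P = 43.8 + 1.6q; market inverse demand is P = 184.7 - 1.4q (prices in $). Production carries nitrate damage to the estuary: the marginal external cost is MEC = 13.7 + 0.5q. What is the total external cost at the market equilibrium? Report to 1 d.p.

$1194.9

Market equilibrium (private): 43.8 + 1.6q = 184.7 - 1.4q → q_m = 46.9667.
Total external cost = ∫₀^{q_m} (13.7 + 0.5q) dq = 13.7×46.9667 + ½×0.5×46.9667² = 1194.9115.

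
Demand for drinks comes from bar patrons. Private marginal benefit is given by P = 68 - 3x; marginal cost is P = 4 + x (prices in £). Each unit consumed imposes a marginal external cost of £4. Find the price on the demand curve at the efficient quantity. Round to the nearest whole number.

P = £23

Social marginal benefit = demand − MEC = 64 - 3x.
Set SMB = MC: 64 - 3x = 4 + x → x* = 15.0000.
Consumer price on the demand curve at x*: 68 − 3×15.0000 = 23.0000.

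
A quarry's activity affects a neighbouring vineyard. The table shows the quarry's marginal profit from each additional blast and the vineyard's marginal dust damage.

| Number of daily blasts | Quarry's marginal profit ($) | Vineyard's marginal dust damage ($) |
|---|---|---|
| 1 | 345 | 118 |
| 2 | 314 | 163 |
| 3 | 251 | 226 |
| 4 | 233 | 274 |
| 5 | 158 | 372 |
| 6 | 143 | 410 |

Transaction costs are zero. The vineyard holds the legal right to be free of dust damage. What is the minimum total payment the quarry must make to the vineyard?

Efficient level: marginal profit ≥ marginal dust damage through level 3, so k* = 3.
With the vineyard holding the right, the quarry must at least compensate total damage at k*: 118 + 163 + 226 = 507.

$507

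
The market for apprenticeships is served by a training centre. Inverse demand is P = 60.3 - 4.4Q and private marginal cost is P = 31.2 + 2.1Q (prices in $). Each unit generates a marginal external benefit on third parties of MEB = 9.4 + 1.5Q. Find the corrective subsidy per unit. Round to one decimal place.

subsidy = $21.0 per unit

Social marginal cost = private MC − MEB = 21.8 + 0.6Q.
Set SMC = demand: 21.8 + 0.6Q = 60.3 - 4.4Q → Q* = 7.7000.
The Pigouvian subsidy equals MEB at Q*: 9.4 + 1.5×7.7000 = 20.9500.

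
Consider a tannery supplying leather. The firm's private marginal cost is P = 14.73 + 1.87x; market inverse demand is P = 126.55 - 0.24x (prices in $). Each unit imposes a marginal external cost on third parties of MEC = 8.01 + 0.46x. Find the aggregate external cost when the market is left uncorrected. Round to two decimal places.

Market equilibrium (private): 14.73 + 1.87x = 126.55 - 0.24x → x_m = 52.9953.
Total external cost = ∫₀^{x_m} (8.01 + 0.46x) dx = 8.01×52.9953 + ½×0.46×52.9953² = 1070.4478.

$1070.45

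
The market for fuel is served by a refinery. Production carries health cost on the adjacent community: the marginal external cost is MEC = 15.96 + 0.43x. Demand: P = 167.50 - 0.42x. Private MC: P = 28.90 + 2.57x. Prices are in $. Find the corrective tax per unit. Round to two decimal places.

tax = $31.38 per unit

Social marginal cost = private MC + MEC = 44.86 + 3.00x.
Set SMC = demand: 44.86 + 3.00x = 167.50 - 0.42x → x* = 35.8596.
The Pigouvian tax equals MEC at x*: 15.96 + 0.43×35.8596 = 31.3796.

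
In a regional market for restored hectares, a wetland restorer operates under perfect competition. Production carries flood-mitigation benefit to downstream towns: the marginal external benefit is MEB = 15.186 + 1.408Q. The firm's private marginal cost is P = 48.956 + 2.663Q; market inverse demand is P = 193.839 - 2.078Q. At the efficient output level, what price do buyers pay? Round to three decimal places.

Social marginal cost = private MC − MEB = 33.770 + 1.255Q.
Set SMC = demand: 33.770 + 1.255Q = 193.839 - 2.078Q → Q* = 48.0255.
Consumer price on the demand curve at Q*: 193.839 − 2.078×48.0255 = 94.0420.

P = 94.042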